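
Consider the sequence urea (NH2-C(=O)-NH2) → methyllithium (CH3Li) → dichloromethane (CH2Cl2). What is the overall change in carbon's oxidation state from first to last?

-4

Carbon oxidation states along the series — urea: +4, methyllithium: -4, dichloromethane: 0.
Net change = 0 − (+4) = -4.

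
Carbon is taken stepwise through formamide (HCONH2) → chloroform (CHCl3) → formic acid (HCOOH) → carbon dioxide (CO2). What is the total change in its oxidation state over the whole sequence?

+2

Carbon oxidation states along the series — formamide: +2, chloroform: +2, formic acid: +2, carbon dioxide: +4.
Net change = +4 − (+2) = +2.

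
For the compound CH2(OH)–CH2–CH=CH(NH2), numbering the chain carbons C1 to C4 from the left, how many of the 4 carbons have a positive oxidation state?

0

Tallying each carbon's bonds:
C1: 1C, 2H, 1O → 0 − 2 + 1 = -1
C2: 2C, 2H → 0 − 2 = -2
C3: 3C, 1H → 0 − 1 = -1
C4: 2C, 1H, 1N → 0 − 1 + 1 = 0
0 carbons meet the condition.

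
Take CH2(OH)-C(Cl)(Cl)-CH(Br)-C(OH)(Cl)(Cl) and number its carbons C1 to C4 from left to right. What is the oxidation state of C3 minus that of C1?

+1

C3: 2C, 1H, 1Br → 0 − 1 + 1 = 0
C1: 1C, 2H, 1O → 0 − 2 + 1 = -1
Difference: 0 − (-1) = +1.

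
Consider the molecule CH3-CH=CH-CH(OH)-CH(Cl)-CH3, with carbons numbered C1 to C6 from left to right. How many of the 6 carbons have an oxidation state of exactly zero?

2

Count +1 for every bond to an atom more electronegative than carbon and −1 for every bond to one less electronegative; C–C bonds are 0. Tallying each carbon:
C1: 1C, 3H → 0 − 3 = -3
C2: 3C, 1H → 0 − 1 = -1
C3: 3C, 1H → 0 − 1 = -1
C4: 2C, 1H, 1O → 0 − 1 + 1 = 0
C5: 2C, 1H, 1Cl → 0 − 1 + 1 = 0
C6: 1C, 3H → 0 − 3 = -3
2 carbons (C4, C5) meet the condition.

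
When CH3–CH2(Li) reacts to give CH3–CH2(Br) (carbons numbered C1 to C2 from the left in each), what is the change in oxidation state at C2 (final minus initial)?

Before: C2 has 1 bond to C, 2 bonds to H, 1 bond to Li → oxidation state -3.
After: C2 has 1 bond to C, 2 bonds to H, 1 bond to Br → oxidation state -1.
Δ = -1 − (-3) = +2, so this is an oxidation at C2.

+2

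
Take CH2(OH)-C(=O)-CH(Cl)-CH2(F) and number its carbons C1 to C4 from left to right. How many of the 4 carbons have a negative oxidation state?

Count +1 for every bond to an atom more electronegative than carbon and −1 for every bond to one less electronegative; C–C bonds are 0. Tallying each carbon:
C1: 1C, 2H, 1O → 0 − 2 + 1 = -1
C2: 2C, 2O → 0 + 2 = +2
C3: 2C, 1H, 1Cl → 0 − 1 + 1 = 0
C4: 1C, 2H, 1F → 0 − 2 + 1 = -1
2 carbons (C1, C4) meet the condition.

2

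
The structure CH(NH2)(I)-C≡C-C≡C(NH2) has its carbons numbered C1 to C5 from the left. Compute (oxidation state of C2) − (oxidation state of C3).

C2: 4C → 0 = 0
C3: 4C → 0 = 0
Difference: 0 − (0) = 0.

0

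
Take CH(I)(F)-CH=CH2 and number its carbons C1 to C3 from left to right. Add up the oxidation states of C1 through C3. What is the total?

Assign +1 per bond to O/N/halogen, −1 per bond to H or an electropositive element, and 0 per bond to carbon. Tallying each carbon:
C1: 1C, 1H, 1F, 1I → 0 − 1 + 1 + 1 = +1
C2: 3C, 1H → 0 − 1 = -1
C3: 2C, 2H → 0 − 2 = -2
Sum = +1 − 1 − 2 = -2.

-2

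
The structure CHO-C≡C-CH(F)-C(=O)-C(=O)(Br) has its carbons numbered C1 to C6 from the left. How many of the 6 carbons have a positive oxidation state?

Tallying each carbon's bonds:
C1: 1C, 1H, 2O → 0 − 1 + 2 = +1
C2: 4C → 0 = 0
C3: 4C → 0 = 0
C4: 2C, 1H, 1F → 0 − 1 + 1 = 0
C5: 2C, 2O → 0 + 2 = +2
C6: 1C, 2O, 1Br → 0 + 2 + 1 = +3
3 carbons (C1, C5, C6) meet the condition.

3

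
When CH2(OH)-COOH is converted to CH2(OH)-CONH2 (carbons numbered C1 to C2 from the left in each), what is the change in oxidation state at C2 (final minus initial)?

0

Before: C2 has 1 bond to C, 3 bonds to O → oxidation state +3.
After: C2 has 1 bond to C, 2 bonds to O, 1 bond to N → oxidation state +3.
Δ = +3 − (+3) = 0, so no net redox change at C2.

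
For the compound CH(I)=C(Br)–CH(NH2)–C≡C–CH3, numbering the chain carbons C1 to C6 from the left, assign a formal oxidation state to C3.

0

C3 has one bond to C (0), one bond to C (0), one bond to H (-1), one bond to N (+1).
Oxidation state = 0 + 0 − 1 + 1 = 0.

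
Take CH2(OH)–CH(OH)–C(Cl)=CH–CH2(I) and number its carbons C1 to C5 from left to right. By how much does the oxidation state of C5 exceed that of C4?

0

C5: 1C, 2H, 1I → 0 − 2 + 1 = -1
C4: 3C, 1H → 0 − 1 = -1
Difference: -1 − (-1) = 0.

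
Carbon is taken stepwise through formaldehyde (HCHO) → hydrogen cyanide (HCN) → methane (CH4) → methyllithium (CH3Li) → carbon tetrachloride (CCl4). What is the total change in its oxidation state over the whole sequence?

+4

Carbon oxidation states along the series — formaldehyde: 0, hydrogen cyanide: +2, methane: -4, methyllithium: -4, carbon tetrachloride: +4.
Net change = +4 − (0) = +4.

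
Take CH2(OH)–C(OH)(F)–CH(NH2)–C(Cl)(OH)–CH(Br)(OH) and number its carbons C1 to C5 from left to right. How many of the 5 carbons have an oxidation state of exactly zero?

1

Tallying each carbon's bonds:
C1: 1C, 2H, 1O → 0 − 2 + 1 = -1
C2: 2C, 1O, 1F → 0 + 1 + 1 = +2
C3: 2C, 1H, 1N → 0 − 1 + 1 = 0
C4: 2C, 1O, 1Cl → 0 + 1 + 1 = +2
C5: 1C, 1H, 1O, 1Br → 0 − 1 + 1 + 1 = +1
1 carbon (C3) meets the condition.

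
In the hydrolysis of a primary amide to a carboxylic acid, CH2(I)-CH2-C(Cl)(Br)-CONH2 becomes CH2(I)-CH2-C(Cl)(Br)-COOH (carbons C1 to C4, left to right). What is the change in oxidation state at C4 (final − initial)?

Before: C4 has 1 bond to C, 2 bonds to O, 1 bond to N → oxidation state +3.
After: C4 has 1 bond to C, 3 bonds to O → oxidation state +3.
Δ = +3 − (+3) = 0, so no net redox change at C4.

0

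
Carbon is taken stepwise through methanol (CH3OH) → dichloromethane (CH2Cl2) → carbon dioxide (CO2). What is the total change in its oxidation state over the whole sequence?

+6

Carbon oxidation states along the series — methanol: -2, dichloromethane: 0, carbon dioxide: +4.
Net change = +4 − (-2) = +6.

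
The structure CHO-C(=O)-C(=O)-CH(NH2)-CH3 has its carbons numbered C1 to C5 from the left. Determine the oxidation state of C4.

0

C4 has one bond to C (0), one bond to C (0), one bond to H (-1), one bond to N (+1).
Oxidation state = 0 + 0 − 1 + 1 = 0.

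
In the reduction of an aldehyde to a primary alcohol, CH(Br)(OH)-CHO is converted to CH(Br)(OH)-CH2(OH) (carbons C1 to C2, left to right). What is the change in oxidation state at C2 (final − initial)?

-2

Before: C2 has 1 bond to C, 1 bond to H, 2 bonds to O → oxidation state +1.
After: C2 has 1 bond to C, 2 bonds to H, 1 bond to O → oxidation state -1.
Δ = -1 − (+1) = -2, so this is a reduction at C2.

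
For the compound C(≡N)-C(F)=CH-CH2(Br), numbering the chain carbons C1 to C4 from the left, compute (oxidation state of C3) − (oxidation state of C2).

-2

C3: 3C, 1H → 0 − 1 = -1
C2: 3C, 1F → 0 + 1 = +1
Difference: -1 − (+1) = -2.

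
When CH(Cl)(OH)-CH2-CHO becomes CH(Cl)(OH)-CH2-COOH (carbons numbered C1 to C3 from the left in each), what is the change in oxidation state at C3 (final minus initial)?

+2

Before: C3 has 1 bond to C, 1 bond to H, 2 bonds to O → oxidation state +1.
After: C3 has 1 bond to C, 3 bonds to O → oxidation state +3.
Δ = +3 − (+1) = +2, so this is an oxidation at C3.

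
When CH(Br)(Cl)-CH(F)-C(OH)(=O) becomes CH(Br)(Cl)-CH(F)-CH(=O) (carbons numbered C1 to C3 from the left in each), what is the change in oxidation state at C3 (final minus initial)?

Before: C3 has 1 bond to C, 3 bonds to O → oxidation state +3.
After: C3 has 1 bond to C, 1 bond to H, 2 bonds to O → oxidation state +1.
Δ = +1 − (+3) = -2, so this is a reduction at C3.

-2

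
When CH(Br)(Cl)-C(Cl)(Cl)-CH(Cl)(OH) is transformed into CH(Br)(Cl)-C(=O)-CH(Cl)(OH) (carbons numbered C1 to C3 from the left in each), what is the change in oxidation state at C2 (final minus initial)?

0

Before: C2 has 2 bonds to C, 2 bonds to Cl → oxidation state +2.
After: C2 has 2 bonds to C, 2 bonds to O → oxidation state +2.
Δ = +2 − (+2) = 0, so no net redox change at C2.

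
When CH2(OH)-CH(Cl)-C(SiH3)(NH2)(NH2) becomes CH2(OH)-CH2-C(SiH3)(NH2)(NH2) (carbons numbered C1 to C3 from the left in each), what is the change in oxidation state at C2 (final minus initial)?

Before: C2 has 2 bonds to C, 1 bond to H, 1 bond to Cl → oxidation state 0.
After: C2 has 2 bonds to C, 2 bonds to H → oxidation state -2.
Δ = -2 − (0) = -2, so this is a reduction at C2.

-2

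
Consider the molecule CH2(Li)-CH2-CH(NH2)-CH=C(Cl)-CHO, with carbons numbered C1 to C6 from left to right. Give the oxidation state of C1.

-3

Each bond to a more electronegative atom (O, N, halogen) counts +1, each bond to a less electronegative atom (H, metal, B, Si) counts −1, and each C–C bond counts 0.
C1 has one bond to C (0), one bond to Li (-1), one bond to H (-1), one bond to H (-1).
Oxidation state = 0 − 1 − 1 − 1 = -3.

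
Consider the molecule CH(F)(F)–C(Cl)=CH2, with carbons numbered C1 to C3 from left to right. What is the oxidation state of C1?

+1

C1 has one bond to C (0), one bond to H (-1), one bond to F (+1), one bond to F (+1).
Oxidation state = 0 − 1 + 1 + 1 = +1.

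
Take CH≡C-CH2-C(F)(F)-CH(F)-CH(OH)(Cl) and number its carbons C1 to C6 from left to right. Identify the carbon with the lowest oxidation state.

Bonds to more-electronegative neighbours contribute +1 each, bonds to H or metals contribute −1 each, and C–C bonds contribute 0. Tallying each carbon:
C1: 3C, 1H → 0 − 1 = -1
C2: 4C → 0 = 0
C3: 2C, 2H → 0 − 2 = -2
C4: 2C, 2F → 0 + 2 = +2
C5: 2C, 1H, 1F → 0 − 1 + 1 = 0
C6: 1C, 1H, 1O, 1Cl → 0 − 1 + 1 + 1 = +1
The most reduced carbon is C3 at -2.

C3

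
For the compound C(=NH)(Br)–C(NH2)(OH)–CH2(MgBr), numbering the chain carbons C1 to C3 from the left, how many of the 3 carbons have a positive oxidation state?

2

Tallying each carbon's bonds:
C1: 1C, 2N, 1Br → 0 + 2 + 1 = +3
C2: 2C, 1O, 1N → 0 + 1 + 1 = +2
C3: 1C, 2H, 1Mg → 0 − 2 − 1 = -3
2 carbons (C1, C2) meet the condition.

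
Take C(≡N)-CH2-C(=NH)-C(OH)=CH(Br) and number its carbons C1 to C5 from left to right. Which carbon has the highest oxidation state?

C1

Assign +1 per bond to O/N/halogen, −1 per bond to H or an electropositive element, and 0 per bond to carbon. Tallying each carbon:
C1: 1C, 3N → 0 + 3 = +3
C2: 2C, 2H → 0 − 2 = -2
C3: 2C, 2N → 0 + 2 = +2
C4: 3C, 1O → 0 + 1 = +1
C5: 2C, 1H, 1Br → 0 − 1 + 1 = 0
The most oxidised carbon is C1 at +3.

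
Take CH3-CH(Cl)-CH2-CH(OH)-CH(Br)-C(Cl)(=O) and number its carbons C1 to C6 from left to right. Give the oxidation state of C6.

Bonds to more-electronegative neighbours contribute +1 each, bonds to H or metals contribute −1 each, and C–C bonds contribute 0.
C6 has one bond to C (0), one bond to Cl (+1), a double bond to O (2×+1 = +2).
Oxidation state = 0 + 1 + 2 = +3.

+3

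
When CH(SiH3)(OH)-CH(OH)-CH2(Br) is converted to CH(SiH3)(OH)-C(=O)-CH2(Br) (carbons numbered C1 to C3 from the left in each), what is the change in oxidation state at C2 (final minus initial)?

+2

Before: C2 has 2 bonds to C, 1 bond to H, 1 bond to O → oxidation state 0.
After: C2 has 2 bonds to C, 2 bonds to O → oxidation state +2.
Δ = +2 − (0) = +2, so this is an oxidation at C2.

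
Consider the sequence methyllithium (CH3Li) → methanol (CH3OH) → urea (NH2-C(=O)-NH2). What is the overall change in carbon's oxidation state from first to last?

Carbon oxidation states along the series — methyllithium: -4, methanol: -2, urea: +4.
Net change = +4 − (-4) = +8.

+8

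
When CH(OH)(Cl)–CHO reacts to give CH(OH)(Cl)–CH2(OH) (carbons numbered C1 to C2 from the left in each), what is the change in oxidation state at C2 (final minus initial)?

Before: C2 has 1 bond to C, 1 bond to H, 2 bonds to O → oxidation state +1.
After: C2 has 1 bond to C, 2 bonds to H, 1 bond to O → oxidation state -1.
Δ = -1 − (+1) = -2, so this is a reduction at C2.

-2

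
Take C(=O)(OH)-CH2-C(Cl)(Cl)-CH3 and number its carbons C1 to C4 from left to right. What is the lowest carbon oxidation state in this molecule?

-3

Assign +1 per bond to O/N/halogen, −1 per bond to H or an electropositive element, and 0 per bond to carbon. Tallying each carbon:
C1: 1C, 3O → 0 + 3 = +3
C2: 2C, 2H → 0 − 2 = -2
C3: 2C, 2Cl → 0 + 2 = +2
C4: 1C, 3H → 0 − 3 = -3
The lowest value is -3.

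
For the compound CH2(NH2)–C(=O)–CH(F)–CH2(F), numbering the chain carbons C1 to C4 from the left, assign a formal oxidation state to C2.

+2

C2 has one bond to C (0), one bond to C (0), a double bond to O (2×+1 = +2).
Oxidation state = 0 + 0 + 2 = +2.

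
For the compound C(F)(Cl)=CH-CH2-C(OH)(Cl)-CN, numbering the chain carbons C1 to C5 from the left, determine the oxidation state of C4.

+2

Each bond to a more electronegative atom (O, N, halogen) counts +1, each bond to a less electronegative atom (H, metal, B, Si) counts −1, and each C–C bond counts 0.
C4 has one bond to C (0), one bond to C (0), one bond to O (+1), one bond to Cl (+1).
Oxidation state = 0 + 0 + 1 + 1 = +2.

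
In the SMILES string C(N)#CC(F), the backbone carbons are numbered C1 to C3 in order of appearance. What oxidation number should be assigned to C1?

Bonds to more-electronegative neighbours contribute +1 each, bonds to H or metals contribute −1 each, and C–C bonds contribute 0.
C1 has a triple bond to C (3×0 = 0), one bond to N (+1).
Oxidation state = 0 + 1 = +1.

+1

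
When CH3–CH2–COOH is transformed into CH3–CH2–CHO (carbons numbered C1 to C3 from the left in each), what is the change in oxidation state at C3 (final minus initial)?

Before: C3 has 1 bond to C, 3 bonds to O → oxidation state +3.
After: C3 has 1 bond to C, 1 bond to H, 2 bonds to O → oxidation state +1.
Δ = +1 − (+3) = -2, so this is a reduction at C3.

-2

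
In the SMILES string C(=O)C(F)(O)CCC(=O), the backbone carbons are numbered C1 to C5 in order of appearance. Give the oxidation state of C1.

+1

Count +1 for every bond to an atom more electronegative than carbon and −1 for every bond to one less electronegative; C–C bonds are 0.
C1 has one bond to C (0), one bond to H (-1), a double bond to O (2×+1 = +2).
Oxidation state = 0 − 1 + 2 = +1.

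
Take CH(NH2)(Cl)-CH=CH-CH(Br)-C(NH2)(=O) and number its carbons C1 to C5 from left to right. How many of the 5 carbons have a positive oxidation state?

2

Tallying each carbon's bonds:
C1: 1C, 1H, 1N, 1Cl → 0 − 1 + 1 + 1 = +1
C2: 3C, 1H → 0 − 1 = -1
C3: 3C, 1H → 0 − 1 = -1
C4: 2C, 1H, 1Br → 0 − 1 + 1 = 0
C5: 1C, 2O, 1N → 0 + 2 + 1 = +3
2 carbons (C1, C5) meet the condition.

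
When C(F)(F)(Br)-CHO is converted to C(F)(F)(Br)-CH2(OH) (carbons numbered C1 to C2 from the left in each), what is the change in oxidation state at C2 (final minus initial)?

-2

Before: C2 has 1 bond to C, 1 bond to H, 2 bonds to O → oxidation state +1.
After: C2 has 1 bond to C, 2 bonds to H, 1 bond to O → oxidation state -1.
Δ = -1 − (+1) = -2, so this is a reduction at C2.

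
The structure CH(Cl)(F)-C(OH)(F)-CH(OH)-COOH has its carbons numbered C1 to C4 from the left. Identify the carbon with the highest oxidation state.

Tallying each carbon's bonds:
C1: 1C, 1H, 1F, 1Cl → 0 − 1 + 1 + 1 = +1
C2: 2C, 1O, 1F → 0 + 1 + 1 = +2
C3: 2C, 1H, 1O → 0 − 1 + 1 = 0
C4: 1C, 3O → 0 + 3 = +3
The most oxidised carbon is C4 at +3.

C4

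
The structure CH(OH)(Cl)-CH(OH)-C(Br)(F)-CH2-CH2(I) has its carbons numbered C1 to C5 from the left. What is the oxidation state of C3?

Each bond to a more electronegative atom (O, N, halogen) counts +1, each bond to a less electronegative atom (H, metal, B, Si) counts −1, and each C–C bond counts 0.
C3 has one bond to C (0), one bond to C (0), one bond to Br (+1), one bond to F (+1).
Oxidation state = 0 + 0 + 1 + 1 = +2.

+2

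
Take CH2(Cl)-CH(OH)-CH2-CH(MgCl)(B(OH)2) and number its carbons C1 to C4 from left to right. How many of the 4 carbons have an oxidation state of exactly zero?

1

Assign +1 per bond to O/N/halogen, −1 per bond to H or an electropositive element, and 0 per bond to carbon. Tallying each carbon:
C1: 1C, 2H, 1Cl → 0 − 2 + 1 = -1
C2: 2C, 1H, 1O → 0 − 1 + 1 = 0
C3: 2C, 2H → 0 − 2 = -2
C4: 1C, 1H, 1Mg, 1B → 0 − 1 − 1 − 1 = -3
1 carbon (C2) meets the condition.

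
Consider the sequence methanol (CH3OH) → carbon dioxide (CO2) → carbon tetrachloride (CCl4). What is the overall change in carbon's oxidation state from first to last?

+6

Carbon oxidation states along the series — methanol: -2, carbon dioxide: +4, carbon tetrachloride: +4.
Net change = +4 − (-2) = +6.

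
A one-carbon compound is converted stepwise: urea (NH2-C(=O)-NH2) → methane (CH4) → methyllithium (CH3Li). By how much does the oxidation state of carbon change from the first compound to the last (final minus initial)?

-8

Carbon oxidation states along the series — urea: +4, methane: -4, methyllithium: -4.
Net change = -4 − (+4) = -8.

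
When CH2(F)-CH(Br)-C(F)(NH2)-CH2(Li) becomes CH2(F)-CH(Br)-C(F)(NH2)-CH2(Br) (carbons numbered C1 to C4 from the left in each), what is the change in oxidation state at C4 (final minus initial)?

+2

Before: C4 has 1 bond to C, 2 bonds to H, 1 bond to Li → oxidation state -3.
After: C4 has 1 bond to C, 2 bonds to H, 1 bond to Br → oxidation state -1.
Δ = -1 − (-3) = +2, so this is an oxidation at C4.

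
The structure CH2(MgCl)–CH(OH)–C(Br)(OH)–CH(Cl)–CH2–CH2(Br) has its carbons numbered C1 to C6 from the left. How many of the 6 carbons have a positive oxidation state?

1

Tallying each carbon's bonds:
C1: 1C, 2H, 1Mg → 0 − 2 − 1 = -3
C2: 2C, 1H, 1O → 0 − 1 + 1 = 0
C3: 2C, 1O, 1Br → 0 + 1 + 1 = +2
C4: 2C, 1H, 1Cl → 0 − 1 + 1 = 0
C5: 2C, 2H → 0 − 2 = -2
C6: 1C, 2H, 1Br → 0 − 2 + 1 = -1
1 carbon (C3) meets the condition.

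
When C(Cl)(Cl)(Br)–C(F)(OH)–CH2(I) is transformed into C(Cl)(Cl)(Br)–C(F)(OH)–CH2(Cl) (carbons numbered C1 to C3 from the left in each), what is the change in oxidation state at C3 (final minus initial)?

0

Before: C3 has 1 bond to C, 2 bonds to H, 1 bond to I → oxidation state -1.
After: C3 has 1 bond to C, 2 bonds to H, 1 bond to Cl → oxidation state -1.
Δ = -1 − (-1) = 0, so no net redox change at C3.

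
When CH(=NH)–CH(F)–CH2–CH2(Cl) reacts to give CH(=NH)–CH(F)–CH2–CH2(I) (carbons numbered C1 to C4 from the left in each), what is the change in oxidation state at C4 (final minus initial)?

0

Before: C4 has 1 bond to C, 2 bonds to H, 1 bond to Cl → oxidation state -1.
After: C4 has 1 bond to C, 2 bonds to H, 1 bond to I → oxidation state -1.
Δ = -1 − (-1) = 0, so no net redox change at C4.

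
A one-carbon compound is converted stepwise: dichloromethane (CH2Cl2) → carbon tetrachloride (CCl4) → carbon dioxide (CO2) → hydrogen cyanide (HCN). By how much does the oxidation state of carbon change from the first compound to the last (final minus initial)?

+2

Carbon oxidation states along the series — dichloromethane: 0, carbon tetrachloride: +4, carbon dioxide: +4, hydrogen cyanide: +2.
Net change = +2 − (0) = +2.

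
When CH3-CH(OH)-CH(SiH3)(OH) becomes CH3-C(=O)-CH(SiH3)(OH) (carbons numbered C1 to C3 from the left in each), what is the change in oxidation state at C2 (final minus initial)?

+2

Before: C2 has 2 bonds to C, 1 bond to H, 1 bond to O → oxidation state 0.
After: C2 has 2 bonds to C, 2 bonds to O → oxidation state +2.
Δ = +2 − (0) = +2, so this is an oxidation at C2.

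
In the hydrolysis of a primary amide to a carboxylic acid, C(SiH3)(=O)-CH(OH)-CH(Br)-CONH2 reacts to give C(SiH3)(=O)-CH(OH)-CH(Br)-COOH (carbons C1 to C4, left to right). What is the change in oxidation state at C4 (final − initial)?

0

Before: C4 has 1 bond to C, 2 bonds to O, 1 bond to N → oxidation state +3.
After: C4 has 1 bond to C, 3 bonds to O → oxidation state +3.
Δ = +3 − (+3) = 0, so no net redox change at C4.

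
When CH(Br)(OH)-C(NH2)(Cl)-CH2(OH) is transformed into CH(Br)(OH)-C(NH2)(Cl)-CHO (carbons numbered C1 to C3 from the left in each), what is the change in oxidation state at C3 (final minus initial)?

Before: C3 has 1 bond to C, 2 bonds to H, 1 bond to O → oxidation state -1.
After: C3 has 1 bond to C, 1 bond to H, 2 bonds to O → oxidation state +1.
Δ = +1 − (-1) = +2, so this is an oxidation at C3.

+2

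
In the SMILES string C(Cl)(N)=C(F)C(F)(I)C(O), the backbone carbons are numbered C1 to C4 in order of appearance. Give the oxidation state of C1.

+2

C1 has a double bond to C (2×0 = 0), one bond to Cl (+1), one bond to N (+1).
Oxidation state = 0 + 1 + 1 = +2.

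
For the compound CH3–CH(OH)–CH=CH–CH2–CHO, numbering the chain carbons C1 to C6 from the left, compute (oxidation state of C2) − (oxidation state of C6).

C2: 2C, 1H, 1O → 0 − 1 + 1 = 0
C6: 1C, 1H, 2O → 0 − 1 + 2 = +1
Difference: 0 − (+1) = -1.

-1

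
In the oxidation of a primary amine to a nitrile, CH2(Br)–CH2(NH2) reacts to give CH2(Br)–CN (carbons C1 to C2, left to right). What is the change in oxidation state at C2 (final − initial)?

Before: C2 has 1 bond to C, 2 bonds to H, 1 bond to N → oxidation state -1.
After: C2 has 1 bond to C, 3 bonds to N → oxidation state +3.
Δ = +3 − (-1) = +4, so this is an oxidation at C2.

+4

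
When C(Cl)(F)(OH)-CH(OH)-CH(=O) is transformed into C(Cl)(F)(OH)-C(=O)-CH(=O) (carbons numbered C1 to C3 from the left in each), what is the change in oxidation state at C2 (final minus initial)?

+2

Before: C2 has 2 bonds to C, 1 bond to H, 1 bond to O → oxidation state 0.
After: C2 has 2 bonds to C, 2 bonds to O → oxidation state +2.
Δ = +2 − (0) = +2, so this is an oxidation at C2.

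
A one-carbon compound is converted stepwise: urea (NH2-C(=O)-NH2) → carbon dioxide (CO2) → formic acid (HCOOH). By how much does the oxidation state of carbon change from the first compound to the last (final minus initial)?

Carbon oxidation states along the series — urea: +4, carbon dioxide: +4, formic acid: +2.
Net change = +2 − (+4) = -2.

-2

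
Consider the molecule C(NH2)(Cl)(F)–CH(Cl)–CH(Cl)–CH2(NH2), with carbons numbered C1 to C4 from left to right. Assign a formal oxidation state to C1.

+3

C1 has one bond to C (0), one bond to N (+1), one bond to Cl (+1), one bond to F (+1).
Oxidation state = 0 + 1 + 1 + 1 = +3.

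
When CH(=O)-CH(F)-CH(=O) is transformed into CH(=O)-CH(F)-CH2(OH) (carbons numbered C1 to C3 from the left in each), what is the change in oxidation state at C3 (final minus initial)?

-2

Before: C3 has 1 bond to C, 1 bond to H, 2 bonds to O → oxidation state +1.
After: C3 has 1 bond to C, 2 bonds to H, 1 bond to O → oxidation state -1.
Δ = -1 − (+1) = -2, so this is a reduction at C3.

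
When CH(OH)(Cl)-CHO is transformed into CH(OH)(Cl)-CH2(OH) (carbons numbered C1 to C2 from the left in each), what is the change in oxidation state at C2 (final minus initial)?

Before: C2 has 1 bond to C, 1 bond to H, 2 bonds to O → oxidation state +1.
After: C2 has 1 bond to C, 2 bonds to H, 1 bond to O → oxidation state -1.
Δ = -1 − (+1) = -2, so this is a reduction at C2.

-2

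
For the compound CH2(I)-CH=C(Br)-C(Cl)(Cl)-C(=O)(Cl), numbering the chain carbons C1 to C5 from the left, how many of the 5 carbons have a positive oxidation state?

Tallying each carbon's bonds:
C1: 1C, 2H, 1I → 0 − 2 + 1 = -1
C2: 3C, 1H → 0 − 1 = -1
C3: 3C, 1Br → 0 + 1 = +1
C4: 2C, 2Cl → 0 + 2 = +2
C5: 1C, 2O, 1Cl → 0 + 2 + 1 = +3
3 carbons (C3, C4, C5) meet the condition.

3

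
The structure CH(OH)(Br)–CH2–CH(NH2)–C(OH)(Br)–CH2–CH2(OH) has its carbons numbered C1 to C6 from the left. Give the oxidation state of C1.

+1

C1 has one bond to C (0), one bond to H (-1), one bond to O (+1), one bond to Br (+1).
Oxidation state = 0 − 1 + 1 + 1 = +1.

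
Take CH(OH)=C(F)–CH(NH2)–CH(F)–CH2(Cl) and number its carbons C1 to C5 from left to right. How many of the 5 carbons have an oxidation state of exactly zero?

Tallying each carbon's bonds:
C1: 2C, 1H, 1O → 0 − 1 + 1 = 0
C2: 3C, 1F → 0 + 1 = +1
C3: 2C, 1H, 1N → 0 − 1 + 1 = 0
C4: 2C, 1H, 1F → 0 − 1 + 1 = 0
C5: 1C, 2H, 1Cl → 0 − 2 + 1 = -1
3 carbons (C1, C3, C4) meet the condition.

3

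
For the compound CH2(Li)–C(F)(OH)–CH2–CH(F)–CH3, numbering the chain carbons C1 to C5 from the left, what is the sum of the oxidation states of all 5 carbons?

-6

Tallying each carbon's bonds:
C1: 1C, 2H, 1Li → 0 − 2 − 1 = -3
C2: 2C, 1O, 1F → 0 + 1 + 1 = +2
C3: 2C, 2H → 0 − 2 = -2
C4: 2C, 1H, 1F → 0 − 1 + 1 = 0
C5: 1C, 3H → 0 − 3 = -3
Sum = -3 + 2 − 2 + 0 − 3 = -6.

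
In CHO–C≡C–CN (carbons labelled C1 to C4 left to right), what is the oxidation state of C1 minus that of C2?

+1

C1: 1C, 1H, 2O → 0 − 1 + 2 = +1
C2: 4C → 0 = 0
Difference: +1 − (0) = +1.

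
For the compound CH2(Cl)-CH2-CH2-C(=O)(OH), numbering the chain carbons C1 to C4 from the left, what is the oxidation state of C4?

+3

Count +1 for every bond to an atom more electronegative than carbon and −1 for every bond to one less electronegative; C–C bonds are 0.
C4 has one bond to C (0), a double bond to O (2×+1 = +2), one bond to O (+1).
Oxidation state = 0 + 2 + 1 = +3.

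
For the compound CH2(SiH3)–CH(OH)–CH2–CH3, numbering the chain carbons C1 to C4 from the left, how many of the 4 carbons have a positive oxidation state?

Tallying each carbon's bonds:
C1: 1C, 2H, 1Si → 0 − 2 − 1 = -3
C2: 2C, 1H, 1O → 0 − 1 + 1 = 0
C3: 2C, 2H → 0 − 2 = -2
C4: 1C, 3H → 0 − 3 = -3
0 carbons meet the condition.

0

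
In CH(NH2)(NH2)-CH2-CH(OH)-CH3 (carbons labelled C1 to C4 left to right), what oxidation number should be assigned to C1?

+1

Each bond to a more electronegative atom (O, N, halogen) counts +1, each bond to a less electronegative atom (H, metal, B, Si) counts −1, and each C–C bond counts 0.
C1 has one bond to C (0), one bond to N (+1), one bond to H (-1), one bond to N (+1).
Oxidation state = 0 + 1 − 1 + 1 = +1.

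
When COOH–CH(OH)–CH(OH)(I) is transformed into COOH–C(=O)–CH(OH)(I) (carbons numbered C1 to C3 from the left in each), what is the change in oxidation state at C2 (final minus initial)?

Before: C2 has 2 bonds to C, 1 bond to H, 1 bond to O → oxidation state 0.
After: C2 has 2 bonds to C, 2 bonds to O → oxidation state +2.
Δ = +2 − (0) = +2, so this is an oxidation at C2.

+2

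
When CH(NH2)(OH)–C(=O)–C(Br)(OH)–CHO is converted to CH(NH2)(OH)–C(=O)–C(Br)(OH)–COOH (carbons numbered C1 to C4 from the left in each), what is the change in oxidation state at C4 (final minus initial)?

Before: C4 has 1 bond to C, 1 bond to H, 2 bonds to O → oxidation state +1.
After: C4 has 1 bond to C, 3 bonds to O → oxidation state +3.
Δ = +3 − (+1) = +2, so this is an oxidation at C4.

+2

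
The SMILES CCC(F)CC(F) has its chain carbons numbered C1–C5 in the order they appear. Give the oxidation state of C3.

0

Assign +1 per bond to O/N/halogen, −1 per bond to H or an electropositive element, and 0 per bond to carbon.
C3 has one bond to C (0), one bond to C (0), one bond to F (+1), one bond to H (-1).
Oxidation state = 0 + 0 + 1 − 1 = 0.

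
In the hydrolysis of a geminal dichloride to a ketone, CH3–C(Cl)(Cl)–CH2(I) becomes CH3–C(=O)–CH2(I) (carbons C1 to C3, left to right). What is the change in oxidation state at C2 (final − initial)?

0

Before: C2 has 2 bonds to C, 2 bonds to Cl → oxidation state +2.
After: C2 has 2 bonds to C, 2 bonds to O → oxidation state +2.
Δ = +2 − (+2) = 0, so no net redox change at C2.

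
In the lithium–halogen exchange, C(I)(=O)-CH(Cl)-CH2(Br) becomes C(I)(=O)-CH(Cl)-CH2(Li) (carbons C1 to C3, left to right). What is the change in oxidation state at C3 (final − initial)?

-2

Before: C3 has 1 bond to C, 2 bonds to H, 1 bond to Br → oxidation state -1.
After: C3 has 1 bond to C, 2 bonds to H, 1 bond to Li → oxidation state -3.
Δ = -3 − (-1) = -2, so this is a reduction at C3.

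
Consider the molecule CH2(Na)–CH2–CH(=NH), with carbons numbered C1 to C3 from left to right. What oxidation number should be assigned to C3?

Bonds to more-electronegative neighbours contribute +1 each, bonds to H or metals contribute −1 each, and C–C bonds contribute 0.
C3 has one bond to C (0), a double bond to N (2×+1 = +2), one bond to H (-1).
Oxidation state = 0 + 2 − 1 = +1.

+1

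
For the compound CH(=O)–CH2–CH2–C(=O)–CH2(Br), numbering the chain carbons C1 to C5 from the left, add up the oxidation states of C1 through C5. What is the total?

Bonds to more-electronegative neighbours contribute +1 each, bonds to H or metals contribute −1 each, and C–C bonds contribute 0. Tallying each carbon:
C1: 1C, 1H, 2O → 0 − 1 + 2 = +1
C2: 2C, 2H → 0 − 2 = -2
C3: 2C, 2H → 0 − 2 = -2
C4: 2C, 2O → 0 + 2 = +2
C5: 1C, 2H, 1Br → 0 − 2 + 1 = -1
Sum = +1 − 2 − 2 + 2 − 1 = -2.

-2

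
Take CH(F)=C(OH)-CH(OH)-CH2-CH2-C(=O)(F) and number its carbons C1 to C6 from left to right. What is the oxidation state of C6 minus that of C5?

C6: 1C, 2O, 1F → 0 + 2 + 1 = +3
C5: 2C, 2H → 0 − 2 = -2
Difference: +3 − (-2) = +5.

+5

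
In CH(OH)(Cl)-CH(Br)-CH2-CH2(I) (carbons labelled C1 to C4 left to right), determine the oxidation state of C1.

+1

C1 has one bond to C (0), one bond to O (+1), one bond to H (-1), one bond to Cl (+1).
Oxidation state = 0 + 1 − 1 + 1 = +1.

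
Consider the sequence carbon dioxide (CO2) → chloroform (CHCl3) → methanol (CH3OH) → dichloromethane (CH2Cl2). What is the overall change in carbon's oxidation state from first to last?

-4

Carbon oxidation states along the series — carbon dioxide: +4, chloroform: +2, methanol: -2, dichloromethane: 0.
Net change = 0 − (+4) = -4.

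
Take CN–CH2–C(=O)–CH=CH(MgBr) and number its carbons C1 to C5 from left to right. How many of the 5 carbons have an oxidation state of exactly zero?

Assign +1 per bond to O/N/halogen, −1 per bond to H or an electropositive element, and 0 per bond to carbon. Tallying each carbon:
C1: 1C, 3N → 0 + 3 = +3
C2: 2C, 2H → 0 − 2 = -2
C3: 2C, 2O → 0 + 2 = +2
C4: 3C, 1H → 0 − 1 = -1
C5: 2C, 1H, 1Mg → 0 − 1 − 1 = -2
0 carbons meet the condition.

0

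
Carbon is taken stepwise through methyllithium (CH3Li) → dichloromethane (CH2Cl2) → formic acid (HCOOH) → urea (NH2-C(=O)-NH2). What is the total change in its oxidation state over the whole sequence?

Carbon oxidation states along the series — methyllithium: -4, dichloromethane: 0, formic acid: +2, urea: +4.
Net change = +4 − (-4) = +8.

+8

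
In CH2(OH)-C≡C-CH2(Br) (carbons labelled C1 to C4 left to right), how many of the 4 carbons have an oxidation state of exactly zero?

2

Tallying each carbon's bonds:
C1: 1C, 2H, 1O → 0 − 2 + 1 = -1
C2: 4C → 0 = 0
C3: 4C → 0 = 0
C4: 1C, 2H, 1Br → 0 − 2 + 1 = -1
2 carbons (C2, C3) meet the condition.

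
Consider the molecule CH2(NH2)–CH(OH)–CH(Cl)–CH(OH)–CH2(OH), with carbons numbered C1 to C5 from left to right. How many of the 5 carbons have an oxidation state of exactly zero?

3

Each bond to a more electronegative atom (O, N, halogen) counts +1, each bond to a less electronegative atom (H, metal, B, Si) counts −1, and each C–C bond counts 0. Tallying each carbon:
C1: 1C, 2H, 1N → 0 − 2 + 1 = -1
C2: 2C, 1H, 1O → 0 − 1 + 1 = 0
C3: 2C, 1H, 1Cl → 0 − 1 + 1 = 0
C4: 2C, 1H, 1O → 0 − 1 + 1 = 0
C5: 1C, 2H, 1O → 0 − 2 + 1 = -1
3 carbons (C2, C3, C4) meet the condition.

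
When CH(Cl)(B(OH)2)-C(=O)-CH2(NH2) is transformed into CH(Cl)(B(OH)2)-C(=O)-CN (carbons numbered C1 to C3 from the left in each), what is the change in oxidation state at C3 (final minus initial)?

+4

Before: C3 has 1 bond to C, 2 bonds to H, 1 bond to N → oxidation state -1.
After: C3 has 1 bond to C, 3 bonds to N → oxidation state +3.
Δ = +3 − (-1) = +4, so this is an oxidation at C3.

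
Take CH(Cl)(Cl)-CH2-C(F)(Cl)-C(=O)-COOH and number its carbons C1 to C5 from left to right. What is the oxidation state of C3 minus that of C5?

-1

C3: 2C, 1F, 1Cl → 0 + 1 + 1 = +2
C5: 1C, 3O → 0 + 3 = +3
Difference: +2 − (+3) = -1.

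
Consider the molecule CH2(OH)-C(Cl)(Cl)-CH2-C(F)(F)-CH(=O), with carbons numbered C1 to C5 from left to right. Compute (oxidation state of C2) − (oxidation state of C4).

C2: 2C, 2Cl → 0 + 2 = +2
C4: 2C, 2F → 0 + 2 = +2
Difference: +2 − (+2) = 0.

0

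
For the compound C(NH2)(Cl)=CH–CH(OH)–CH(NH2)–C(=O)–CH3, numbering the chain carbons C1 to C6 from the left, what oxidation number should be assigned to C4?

0

C4 has one bond to C (0), one bond to C (0), one bond to H (-1), one bond to N (+1).
Oxidation state = 0 + 0 − 1 + 1 = 0.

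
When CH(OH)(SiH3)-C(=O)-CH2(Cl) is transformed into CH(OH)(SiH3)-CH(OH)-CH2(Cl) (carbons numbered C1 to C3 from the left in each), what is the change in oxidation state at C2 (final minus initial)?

Before: C2 has 2 bonds to C, 2 bonds to O → oxidation state +2.
After: C2 has 2 bonds to C, 1 bond to H, 1 bond to O → oxidation state 0.
Δ = 0 − (+2) = -2, so this is a reduction at C2.

-2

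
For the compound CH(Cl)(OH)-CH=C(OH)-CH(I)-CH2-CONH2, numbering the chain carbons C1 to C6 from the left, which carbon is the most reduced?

C5

Bonds to more-electronegative neighbours contribute +1 each, bonds to H or metals contribute −1 each, and C–C bonds contribute 0. Tallying each carbon:
C1: 1C, 1H, 1O, 1Cl → 0 − 1 + 1 + 1 = +1
C2: 3C, 1H → 0 − 1 = -1
C3: 3C, 1O → 0 + 1 = +1
C4: 2C, 1H, 1I → 0 − 1 + 1 = 0
C5: 2C, 2H → 0 − 2 = -2
C6: 1C, 2O, 1N → 0 + 2 + 1 = +3
The most reduced carbon is C5 at -2.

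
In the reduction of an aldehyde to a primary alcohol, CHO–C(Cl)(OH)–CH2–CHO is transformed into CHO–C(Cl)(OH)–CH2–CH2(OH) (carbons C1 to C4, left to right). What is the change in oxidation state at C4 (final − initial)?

Before: C4 has 1 bond to C, 1 bond to H, 2 bonds to O → oxidation state +1.
After: C4 has 1 bond to C, 2 bonds to H, 1 bond to O → oxidation state -1.
Δ = -1 − (+1) = -2, so this is a reduction at C4.

-2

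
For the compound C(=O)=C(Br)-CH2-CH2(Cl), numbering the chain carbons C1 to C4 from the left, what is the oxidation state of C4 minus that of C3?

C4: 1C, 2H, 1Cl → 0 − 2 + 1 = -1
C3: 2C, 2H → 0 − 2 = -2
Difference: -1 − (-2) = +1.

+1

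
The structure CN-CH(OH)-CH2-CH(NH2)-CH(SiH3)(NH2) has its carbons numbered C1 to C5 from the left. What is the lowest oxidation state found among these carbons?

Bonds to more-electronegative neighbours contribute +1 each, bonds to H or metals contribute −1 each, and C–C bonds contribute 0. Tallying each carbon:
C1: 1C, 3N → 0 + 3 = +3
C2: 2C, 1H, 1O → 0 − 1 + 1 = 0
C3: 2C, 2H → 0 − 2 = -2
C4: 2C, 1H, 1N → 0 − 1 + 1 = 0
C5: 1C, 1H, 1N, 1Si → 0 − 1 + 1 − 1 = -1
The lowest value is -2.

-2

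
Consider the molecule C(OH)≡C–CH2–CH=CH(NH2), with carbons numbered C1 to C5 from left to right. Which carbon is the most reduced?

Tallying each carbon's bonds:
C1: 3C, 1O → 0 + 1 = +1
C2: 4C → 0 = 0
C3: 2C, 2H → 0 − 2 = -2
C4: 3C, 1H → 0 − 1 = -1
C5: 2C, 1H, 1N → 0 − 1 + 1 = 0
The most reduced carbon is C3 at -2.

C3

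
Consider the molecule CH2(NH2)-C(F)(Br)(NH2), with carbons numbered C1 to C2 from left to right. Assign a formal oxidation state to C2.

Bonds to more-electronegative neighbours contribute +1 each, bonds to H or metals contribute −1 each, and C–C bonds contribute 0.
C2 has one bond to C (0), one bond to F (+1), one bond to Br (+1), one bond to N (+1).
Oxidation state = 0 + 1 + 1 + 1 = +3.

+3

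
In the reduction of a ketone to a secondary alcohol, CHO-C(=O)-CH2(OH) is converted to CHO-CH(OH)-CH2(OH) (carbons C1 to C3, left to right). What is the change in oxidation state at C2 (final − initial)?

-2

Before: C2 has 2 bonds to C, 2 bonds to O → oxidation state +2.
After: C2 has 2 bonds to C, 1 bond to H, 1 bond to O → oxidation state 0.
Δ = 0 − (+2) = -2, so this is a reduction at C2.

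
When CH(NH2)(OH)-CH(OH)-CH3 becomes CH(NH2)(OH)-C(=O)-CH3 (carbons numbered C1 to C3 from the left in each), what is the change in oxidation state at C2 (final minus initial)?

+2

Before: C2 has 2 bonds to C, 1 bond to H, 1 bond to O → oxidation state 0.
After: C2 has 2 bonds to C, 2 bonds to O → oxidation state +2.
Δ = +2 − (0) = +2, so this is an oxidation at C2.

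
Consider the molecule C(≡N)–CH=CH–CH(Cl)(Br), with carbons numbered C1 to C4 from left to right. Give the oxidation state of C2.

Bonds to more-electronegative neighbours contribute +1 each, bonds to H or metals contribute −1 each, and C–C bonds contribute 0.
C2 has one bond to C (0), a double bond to C (2×0 = 0), one bond to H (-1).
Oxidation state = 0 + 0 − 1 = -1.

-1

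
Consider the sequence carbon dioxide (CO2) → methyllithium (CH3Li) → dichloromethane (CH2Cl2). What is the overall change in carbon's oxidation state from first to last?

Carbon oxidation states along the series — carbon dioxide: +4, methyllithium: -4, dichloromethane: 0.
Net change = 0 − (+4) = -4.

-4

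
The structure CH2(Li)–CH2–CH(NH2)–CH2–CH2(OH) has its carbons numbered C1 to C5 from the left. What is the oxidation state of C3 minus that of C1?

C3: 2C, 1H, 1N → 0 − 1 + 1 = 0
C1: 1C, 2H, 1Li → 0 − 2 − 1 = -3
Difference: 0 − (-3) = +3.

+3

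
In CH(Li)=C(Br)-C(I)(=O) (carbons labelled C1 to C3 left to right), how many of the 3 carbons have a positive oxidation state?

2

Assign +1 per bond to O/N/halogen, −1 per bond to H or an electropositive element, and 0 per bond to carbon. Tallying each carbon:
C1: 2C, 1H, 1Li → 0 − 1 − 1 = -2
C2: 3C, 1Br → 0 + 1 = +1
C3: 1C, 2O, 1I → 0 + 2 + 1 = +3
2 carbons (C2, C3) meet the condition.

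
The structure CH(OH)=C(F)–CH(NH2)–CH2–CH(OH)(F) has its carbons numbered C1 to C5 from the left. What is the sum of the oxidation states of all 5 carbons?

0

Count +1 for every bond to an atom more electronegative than carbon and −1 for every bond to one less electronegative; C–C bonds are 0. Tallying each carbon:
C1: 2C, 1H, 1O → 0 − 1 + 1 = 0
C2: 3C, 1F → 0 + 1 = +1
C3: 2C, 1H, 1N → 0 − 1 + 1 = 0
C4: 2C, 2H → 0 − 2 = -2
C5: 1C, 1H, 1O, 1F → 0 − 1 + 1 + 1 = +1
Sum = 0 + 1 + 0 − 2 + 1 = 0.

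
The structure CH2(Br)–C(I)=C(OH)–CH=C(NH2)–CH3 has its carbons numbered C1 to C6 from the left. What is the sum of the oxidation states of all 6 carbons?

Each bond to a more electronegative atom (O, N, halogen) counts +1, each bond to a less electronegative atom (H, metal, B, Si) counts −1, and each C–C bond counts 0. Tallying each carbon:
C1: 1C, 2H, 1Br → 0 − 2 + 1 = -1
C2: 3C, 1I → 0 + 1 = +1
C3: 3C, 1O → 0 + 1 = +1
C4: 3C, 1H → 0 − 1 = -1
C5: 3C, 1N → 0 + 1 = +1
C6: 1C, 3H → 0 − 3 = -3
Sum = -1 + 1 + 1 − 1 + 1 − 3 = -2.

-2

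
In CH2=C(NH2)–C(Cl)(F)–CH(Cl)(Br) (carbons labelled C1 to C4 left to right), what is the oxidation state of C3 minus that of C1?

C3: 2C, 1F, 1Cl → 0 + 1 + 1 = +2
C1: 2C, 2H → 0 − 2 = -2
Difference: +2 − (-2) = +4.

+4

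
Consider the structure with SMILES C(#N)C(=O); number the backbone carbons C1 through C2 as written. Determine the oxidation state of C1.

+3

C1 has one bond to C (0), a triple bond to N (3×+1 = +3).
Oxidation state = 0 + 3 = +3.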